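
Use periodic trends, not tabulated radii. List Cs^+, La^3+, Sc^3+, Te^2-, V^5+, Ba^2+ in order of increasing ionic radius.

V^5+ < Sc^3+ < La^3+ < Ba^2+ < Cs^+ < Te^2-

Tabulating Z and e⁻: V^5+ has 18 e⁻ (Z=23), Sc^3+ has 18 e⁻ (Z=21), La^3+ has 54 e⁻ (Z=57), Ba^2+ has 54 e⁻ (Z=56), Cs^+ has 54 e⁻ (Z=55), Te^2- has 54 e⁻ (Z=52). V^5+ < Sc^3+ (both 18 e⁻, Z=23>21); Sc^3+ < La^3+ (same group, 2 shells fewer); La^3+ < Ba^2+ (isoelectronic, higher Z=57 is smaller); Ba^2+ < Cs^+ (both 54 e⁻, Z=56>55); Cs^+ < Te^2- (both 54 e⁻, Z=55>52).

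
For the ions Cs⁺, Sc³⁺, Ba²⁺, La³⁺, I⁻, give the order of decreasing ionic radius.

I⁻ > Cs⁺ > Ba²⁺ > La³⁺ > Sc³⁺

Work out protons and electrons: Sc³⁺: 18 e⁻, Z=21, La³⁺: 54 e⁻, Z=57, Ba²⁺: 54 e⁻, Z=56, Cs⁺: 54 e⁻, Z=55, I⁻: 54 e⁻, Z=53. Sc³⁺ < La³⁺ (same group, period 4 vs 6); La³⁺ < Ba²⁺ (isoelectronic, higher Z=57 is smaller); Ba²⁺ < Cs⁺ (isoelectronic, higher Z=56 is smaller); Cs⁺ < I⁻ (isoelectronic, higher Z=55 is smaller).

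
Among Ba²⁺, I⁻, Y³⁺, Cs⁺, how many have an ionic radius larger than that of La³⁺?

Y³⁺ (Z=39, 36 e⁻), La³⁺ (Z=57, 54 e⁻), Ba²⁺ (Z=56, 54 e⁻), Cs⁺ (Z=55, 54 e⁻), I⁻ (Z=53, 54 e⁻). Y³⁺ < La³⁺ (same group, period 5 vs 6); La³⁺ < Ba²⁺ (isoelectronic, higher Z=57 is smaller); Ba²⁺ < Cs⁺ (both 54 e⁻, Z=56>55); Cs⁺ < I⁻ (isoelectronic, higher Z=55 is smaller).
Relative to La³⁺, the ions that are larger are Ba²⁺, Cs⁺, I⁻. So 3 are larger.

3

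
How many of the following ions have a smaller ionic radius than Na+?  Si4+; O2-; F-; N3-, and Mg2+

All of these have 10 electrons (isoelectronic). With the same electron cloud, the ion with the most protons pulls it in tightest. Nuclear charges: Si4+ (Z=14), Mg2+ (Z=12), Na+ (Z=11), F- (Z=9), O2- (Z=8), N3- (Z=7). Highest Z is smallest.
Relative to Na+, the ions that are smaller are Si4+, Mg2+. Count: 2.

2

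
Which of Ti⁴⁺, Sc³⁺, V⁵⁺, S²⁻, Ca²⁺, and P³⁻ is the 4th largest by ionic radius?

Sc³⁺

All of these have 18 electrons (isoelectronic). With the same electron cloud, the ion with the most protons pulls it in tightest. Nuclear charges: V⁵⁺ (Z=23), Ti⁴⁺ (Z=22), Sc³⁺ (Z=21), Ca²⁺ (Z=20), S²⁻ (Z=16), P³⁻ (Z=15). Highest Z is smallest.
So the order is V⁵⁺ < Ti⁴⁺ < Sc³⁺ < Ca²⁺ < S²⁻ < P³⁻; the 4th-largest ion is Sc³⁺.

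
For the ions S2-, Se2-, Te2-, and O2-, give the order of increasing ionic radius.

O2- < S2- < Se2- < Te2-

All are in the same group with charge -2. Radius grows down the group as n (the outermost shell) increases.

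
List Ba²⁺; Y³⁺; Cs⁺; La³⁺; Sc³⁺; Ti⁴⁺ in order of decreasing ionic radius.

Cs⁺ > Ba²⁺ > La³⁺ > Y³⁺ > Sc³⁺ > Ti⁴⁺

Ti⁴⁺: 18 e⁻, Z=22, Sc³⁺: 18 e⁻, Z=21, Y³⁺: 36 e⁻, Z=39, La³⁺: 54 e⁻, Z=57, Ba²⁺: 54 e⁻, Z=56, Cs⁺: 54 e⁻, Z=55. Ti⁴⁺ < Sc³⁺ (isoelectronic, higher Z=22 is smaller); Sc³⁺ < Y³⁺ (same group, period 4 vs 5); Y³⁺ < La³⁺ (same group, 1 shell fewer); La³⁺ < Ba²⁺ (isoelectronic, higher Z=57 is smaller); Ba²⁺ < Cs⁺ (both 54 e⁻, Z=56>55).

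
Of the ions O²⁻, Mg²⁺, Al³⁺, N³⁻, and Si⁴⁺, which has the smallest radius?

Si⁴⁺

These species are isoelectronic with 10 electrons. The only difference is the number of protons: Si⁴⁺ (Z=14), Al³⁺ (Z=13), Mg²⁺ (Z=12), O²⁻ (Z=8), N³⁻ (Z=7). The strongest nuclear pull (Si⁴⁺) gives the smallest ion.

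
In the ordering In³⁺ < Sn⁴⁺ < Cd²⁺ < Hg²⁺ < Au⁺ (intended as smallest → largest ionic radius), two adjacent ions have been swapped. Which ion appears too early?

The pair In³⁺, Sn⁴⁺ is the wrong way round — they are isoelectronic (46 e⁻) and Sn has more protons than In (50 vs 49), making Sn⁴⁺ smaller. All other adjacent pairs agree with periodic trends, so In³⁺ is the misplaced ion.

In³⁺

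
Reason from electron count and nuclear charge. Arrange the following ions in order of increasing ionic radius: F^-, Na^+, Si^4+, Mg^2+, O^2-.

These species are isoelectronic with 10 electrons. The only difference is the number of protons: Si^4+ (Z=14), Mg^2+ (Z=12), Na^+ (Z=11), F^- (Z=9), O^2- (Z=8). The strongest nuclear pull (Si^4+) gives the smallest ion.

Si^4+ < Mg^2+ < Na^+ < F^- < O^2-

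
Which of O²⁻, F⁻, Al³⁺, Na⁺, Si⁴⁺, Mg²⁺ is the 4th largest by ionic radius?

Mg²⁺

All of these have 10 electrons (isoelectronic). With the same electron cloud, the ion with the most protons pulls it in tightest. Nuclear charges: Si⁴⁺ (Z=14), Al³⁺ (Z=13), Mg²⁺ (Z=12), Na⁺ (Z=11), F⁻ (Z=9), O²⁻ (Z=8). Highest Z is smallest.
Full ascending order: Si⁴⁺ < Al³⁺ < Mg²⁺ < Na⁺ < F⁻ < O²⁻. Counting from the largest, position 4 is Mg²⁺.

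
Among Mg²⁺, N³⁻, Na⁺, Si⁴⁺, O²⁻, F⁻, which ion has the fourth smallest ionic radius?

F⁻

All of these have 10 electrons (isoelectronic). With the same electron cloud, the ion with the most protons pulls it in tightest. Nuclear charges: Si⁴⁺ (Z=14), Mg²⁺ (Z=12), Na⁺ (Z=11), F⁻ (Z=9), O²⁻ (Z=8), N³⁻ (Z=7). Highest Z is smallest.
Ordering: Si⁴⁺ < Mg²⁺ < Na⁺ < F⁻ < O²⁻ < N³⁻. The fourth smallest is F⁻.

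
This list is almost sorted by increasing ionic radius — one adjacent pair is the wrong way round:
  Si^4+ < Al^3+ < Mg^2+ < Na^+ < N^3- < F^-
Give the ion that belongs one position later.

Scanning neighbour by neighbour, only N^3-/F^- violates a trend: they are isoelectronic (10 e⁻) and F has more protons than N (9 vs 7), making F^- smaller. That makes N^3- the one sitting a position early relative to where it belongs.

N^3-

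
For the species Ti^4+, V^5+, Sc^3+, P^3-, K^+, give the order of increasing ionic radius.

Each ion has 18 electrons. The ranking follows nuclear charge in reverse — greater Z gives a smaller radius. V^5+ (Z=23), Ti^4+ (Z=22), Sc^3+ (Z=21), K^+ (Z=19), P^3- (Z=15).

V^5+ < Ti^4+ < Sc^3+ < K^+ < P^3-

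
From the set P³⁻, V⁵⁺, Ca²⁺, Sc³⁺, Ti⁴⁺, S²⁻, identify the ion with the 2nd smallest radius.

Ti⁴⁺

These species are isoelectronic with 18 electrons. The only difference is the number of protons: V⁵⁺ (Z=23), Ti⁴⁺ (Z=22), Sc³⁺ (Z=21), Ca²⁺ (Z=20), S²⁻ (Z=16), P³⁻ (Z=15). The strongest nuclear pull (V⁵⁺) gives the smallest ion.
That gives V⁵⁺ < Ti⁴⁺ < Sc³⁺ < Ca²⁺ < S²⁻ < P³⁻. From the smallest end, number 2 is Ti⁴⁺.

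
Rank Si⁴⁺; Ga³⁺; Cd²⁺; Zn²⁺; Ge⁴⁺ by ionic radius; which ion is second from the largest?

Zn²⁺

Electron counts and nuclear charges: Si⁴⁺: 10 e⁻, Z=14, Ge⁴⁺: 28 e⁻, Z=32, Ga³⁺: 28 e⁻, Z=31, Zn²⁺: 28 e⁻, Z=30, Cd²⁺: 46 e⁻, Z=48. Si⁴⁺ < Ge⁴⁺ (same group, 1 shell fewer); Ge⁴⁺ < Ga³⁺ (both 28 e⁻, Z=32>31); Ga³⁺ < Zn²⁺ (both 28 e⁻, Z=31>30); Zn²⁺ < Cd²⁺ (same group, 1 shell fewer).
Full ascending order: Si⁴⁺ < Ge⁴⁺ < Ga³⁺ < Zn²⁺ < Cd²⁺. Counting from the largest, position 2 is Zn²⁺.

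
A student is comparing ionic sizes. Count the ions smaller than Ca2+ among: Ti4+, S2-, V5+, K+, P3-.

All of these have 18 electrons (isoelectronic). With the same electron cloud, the ion with the most protons pulls it in tightest. Nuclear charges: V5+ (Z=23), Ti4+ (Z=22), Ca2+ (Z=20), K+ (Z=19), S2- (Z=16), P3- (Z=15). Highest Z is smallest.
Relative to Ca2+, the ions that are smaller are V5+, Ti4+. So 2 are smaller.

2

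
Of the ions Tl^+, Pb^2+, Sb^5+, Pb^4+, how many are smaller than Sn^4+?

1

Tabulating Z and e⁻: Sb^5+ has 46 e⁻ (Z=51), Sn^4+ has 46 e⁻ (Z=50), Pb^4+ has 78 e⁻ (Z=82), Pb^2+ has 80 e⁻ (Z=82), Tl^+ has 80 e⁻ (Z=81). Sb^5+ < Sn^4+ (both 46 e⁻, Z=51>50); Sn^4+ < Pb^4+ (same group, 1 shell fewer); Pb^4+ < Pb^2+ (higher charge on the same element); Pb^2+ < Tl^+ (both 80 e⁻, Z=82>81).
Placing each against Sn^4+: smaller — Sb^5+; larger — Pb^4+, Pb^2+, Tl^+. That's 1.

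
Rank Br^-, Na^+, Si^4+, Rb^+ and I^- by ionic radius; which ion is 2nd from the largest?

Tabulating Z and e⁻: Si^4+: 10 e⁻, Z=14, Na^+: 10 e⁻, Z=11, Rb^+: 36 e⁻, Z=37, Br^-: 36 e⁻, Z=35, I^-: 54 e⁻, Z=53. Si^4+ < Na^+ (both 10 e⁻, Z=14>11); Na^+ < Rb^+ (same group, period 3 vs 5); Rb^+ < Br^- (isoelectronic, higher Z=37 is smaller); Br^- < I^- (same group, period 4 vs 5).
Full ascending order: Si^4+ < Na^+ < Rb^+ < Br^- < I^-. Counting from the largest, position 2 is Br^-.

Br^-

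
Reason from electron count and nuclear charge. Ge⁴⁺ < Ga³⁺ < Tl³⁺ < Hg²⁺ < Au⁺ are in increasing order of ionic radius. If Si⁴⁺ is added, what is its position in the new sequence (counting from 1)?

1

First list Z and electron count for each: Si⁴⁺ has 10 e⁻ (Z=14), Ge⁴⁺ has 28 e⁻ (Z=32), Ga³⁺ has 28 e⁻ (Z=31), Tl³⁺ has 78 e⁻ (Z=81), Hg²⁺ has 78 e⁻ (Z=80), Au⁺ has 78 e⁻ (Z=79). Si⁴⁺ < Ge⁴⁺ (same group, period 3 vs 4); Ge⁴⁺ < Ga³⁺ (isoelectronic, higher Z=32 is smaller); Ga³⁺ < Tl³⁺ (same group, period 4 vs 6); Tl³⁺ < Hg²⁺ (isoelectronic, higher Z=81 is smaller); Hg²⁺ < Au⁺ (both 78 e⁻, Z=80>79).
With Si⁴⁺ included the full order is Si⁴⁺ < Ge⁴⁺ < Ga³⁺ < Tl³⁺ < Hg²⁺ < Au⁺, so it takes position 1.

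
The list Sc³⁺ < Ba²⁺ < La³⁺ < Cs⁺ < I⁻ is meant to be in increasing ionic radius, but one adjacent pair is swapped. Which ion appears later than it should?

La³⁺

The pair Ba²⁺, La³⁺ is the wrong way round — they are isoelectronic (54 e⁻) and La has more protons than Ba (57 vs 56), making La³⁺ smaller. All other adjacent pairs agree with periodic trends, so La³⁺ is the misplaced ion.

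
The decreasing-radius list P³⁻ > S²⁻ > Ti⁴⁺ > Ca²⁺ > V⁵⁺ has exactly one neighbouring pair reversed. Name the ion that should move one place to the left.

The pair Ti⁴⁺, Ca²⁺ is the wrong way round — both have 18 electrons but Z(Ti)=22 > Z(Ca)=20, so Ti⁴⁺ should be the smaller of the two. All other adjacent pairs agree with periodic trends, so Ca²⁺ is the misplaced ion.

Ca²⁺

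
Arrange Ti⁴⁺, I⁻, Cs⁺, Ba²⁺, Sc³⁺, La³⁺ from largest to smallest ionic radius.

First list Z and electron count for each: Ti⁴⁺ has 18 e⁻ (Z=22), Sc³⁺ has 18 e⁻ (Z=21), La³⁺ has 54 e⁻ (Z=57), Ba²⁺ has 54 e⁻ (Z=56), Cs⁺ has 54 e⁻ (Z=55), I⁻ has 54 e⁻ (Z=53). Ti⁴⁺ < Sc³⁺ (both 18 e⁻, Z=22>21); Sc³⁺ < La³⁺ (same group, 2 shells fewer); La³⁺ < Ba²⁺ (both 54 e⁻, Z=57>56); Ba²⁺ < Cs⁺ (both 54 e⁻, Z=56>55); Cs⁺ < I⁻ (isoelectronic, higher Z=55 is smaller).

I⁻ > Cs⁺ > Ba²⁺ > La³⁺ > Sc³⁺ > Ti⁴⁺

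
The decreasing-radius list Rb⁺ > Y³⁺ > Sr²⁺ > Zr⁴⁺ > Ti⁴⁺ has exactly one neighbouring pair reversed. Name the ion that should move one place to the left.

The pair Y³⁺, Sr²⁺ is the wrong way round — they are isoelectronic (36 e⁻) and Y has more protons than Sr (39 vs 38), making Y³⁺ smaller. All other adjacent pairs agree with periodic trends, so Sr²⁺ is the misplaced ion.

Sr²⁺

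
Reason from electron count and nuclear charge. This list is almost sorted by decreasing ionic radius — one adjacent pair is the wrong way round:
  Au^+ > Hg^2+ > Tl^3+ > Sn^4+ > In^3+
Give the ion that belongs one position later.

Scanning neighbour by neighbour, only Sn^4+/In^3+ violates a trend: both have 46 electrons but Z(Sn)=50 > Z(In)=49, so Sn^4+ should be the smaller of the two. That makes Sn^4+ the one sitting a position early relative to where it belongs.

Sn^4+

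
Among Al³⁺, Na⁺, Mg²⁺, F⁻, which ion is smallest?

Al³⁺

All of these have 10 electrons (isoelectronic). With the same electron cloud, the ion with the most protons pulls it in tightest. Nuclear charges: Al³⁺ (Z=13), Mg²⁺ (Z=12), Na⁺ (Z=11), F⁻ (Z=9). Highest Z is smallest.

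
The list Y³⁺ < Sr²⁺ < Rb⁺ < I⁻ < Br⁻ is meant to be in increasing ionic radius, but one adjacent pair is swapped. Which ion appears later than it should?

Compare adjacent ions: same group and charge — period 4 sits above period 5, so Br⁻ is smaller — yet in this increasing list I⁻ sits before Br⁻. Nothing else is reversed, so Br⁻ should move one place to the left.

Br⁻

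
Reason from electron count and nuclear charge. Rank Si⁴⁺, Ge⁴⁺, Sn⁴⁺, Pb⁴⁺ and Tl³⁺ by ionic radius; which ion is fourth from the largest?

Ge⁴⁺

Electron counts and nuclear charges: Si⁴⁺ has 10 e⁻ (Z=14), Ge⁴⁺ has 28 e⁻ (Z=32), Sn⁴⁺ has 46 e⁻ (Z=50), Pb⁴⁺ has 78 e⁻ (Z=82), Tl³⁺ has 78 e⁻ (Z=81). Si⁴⁺ < Ge⁴⁺ (same group, period 3 vs 4); Ge⁴⁺ < Sn⁴⁺ (same group, 1 shell fewer); Sn⁴⁺ < Pb⁴⁺ (same group, 1 shell fewer); Pb⁴⁺ < Tl³⁺ (both 78 e⁻, Z=82>81).
Ordering: Si⁴⁺ < Ge⁴⁺ < Sn⁴⁺ < Pb⁴⁺ < Tl³⁺. The fourth largest is Ge⁴⁺.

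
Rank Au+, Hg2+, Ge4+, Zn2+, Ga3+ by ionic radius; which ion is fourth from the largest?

Electron counts and nuclear charges: Ge4+ has 28 e⁻ (Z=32), Ga3+ has 28 e⁻ (Z=31), Zn2+ has 28 e⁻ (Z=30), Hg2+ has 78 e⁻ (Z=80), Au+ has 78 e⁻ (Z=79). Ge4+ < Ga3+ (isoelectronic, higher Z=32 is smaller); Ga3+ < Zn2+ (isoelectronic, higher Z=31 is smaller); Zn2+ < Hg2+ (same group, 2 shells fewer); Hg2+ < Au+ (both 78 e⁻, Z=80>79).
That gives Ge4+ < Ga3+ < Zn2+ < Hg2+ < Au+. From the largest end, number 4 is Ga3+.

Ga3+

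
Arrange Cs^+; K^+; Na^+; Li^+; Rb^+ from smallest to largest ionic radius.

Same group, same charge. Going down the group adds an extra shell of electrons, so the ion gets larger: Li^+ is highest in the group and smallest.

Li^+ < Na^+ < K^+ < Rb^+ < Cs^+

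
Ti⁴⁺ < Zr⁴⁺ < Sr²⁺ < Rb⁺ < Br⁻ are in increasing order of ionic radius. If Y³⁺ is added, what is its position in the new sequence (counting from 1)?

3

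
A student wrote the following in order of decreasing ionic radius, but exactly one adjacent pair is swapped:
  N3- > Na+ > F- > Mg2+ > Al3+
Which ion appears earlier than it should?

Scanning neighbour by neighbour, only Na+/F- violates a trend: Na+ and F- share 10 electrons; the higher nuclear charge on Na (Z=11) contracts it more, so Na+ < F-. That makes Na+ the one sitting a position early relative to where it belongs.

Na+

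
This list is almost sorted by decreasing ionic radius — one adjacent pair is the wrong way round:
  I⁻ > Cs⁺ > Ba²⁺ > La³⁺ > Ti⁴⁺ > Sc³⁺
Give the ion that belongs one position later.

Scanning neighbour by neighbour, only Ti⁴⁺/Sc³⁺ violates a trend: both have 18 electrons but Z(Ti)=22 > Z(Sc)=21, so Ti⁴⁺ should be the smaller of the two. That makes Ti⁴⁺ the one sitting a position early relative to where it belongs.

Ti⁴⁺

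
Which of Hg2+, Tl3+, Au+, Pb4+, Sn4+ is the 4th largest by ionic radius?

Work out protons and electrons: Sn4+ has 46 e⁻ (Z=50), Pb4+ has 78 e⁻ (Z=82), Tl3+ has 78 e⁻ (Z=81), Hg2+ has 78 e⁻ (Z=80), Au+ has 78 e⁻ (Z=79). Sn4+ < Pb4+ (same group, period 5 vs 6); Pb4+ < Tl3+ (isoelectronic, higher Z=82 is smaller); Tl3+ < Hg2+ (isoelectronic, higher Z=81 is smaller); Hg2+ < Au+ (isoelectronic, higher Z=80 is smaller).
That gives Sn4+ < Pb4+ < Tl3+ < Hg2+ < Au+. From the largest end, number 4 is Pb4+.

Pb4+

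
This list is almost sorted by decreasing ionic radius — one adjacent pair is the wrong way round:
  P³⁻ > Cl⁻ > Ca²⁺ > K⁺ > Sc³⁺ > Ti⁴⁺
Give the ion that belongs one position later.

Ca²⁺

Check each adjacent pair. Ca²⁺ and K⁺ are reversed: Ca²⁺ and K⁺ share 18 electrons; the higher nuclear charge on Ca (Z=20) contracts it more, so Ca²⁺ < K⁺. No other neighbouring pair contradicts the periodic trends, so Ca²⁺ is the ion listed too early.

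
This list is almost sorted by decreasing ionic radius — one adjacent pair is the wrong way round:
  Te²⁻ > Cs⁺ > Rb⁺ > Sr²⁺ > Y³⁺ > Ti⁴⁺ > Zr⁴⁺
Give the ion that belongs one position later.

Ti⁴⁺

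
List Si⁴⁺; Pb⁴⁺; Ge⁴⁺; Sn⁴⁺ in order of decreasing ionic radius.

All are in the same group with charge +4. Radius grows down the group as n (the outermost shell) increases.

Pb⁴⁺ > Sn⁴⁺ > Ge⁴⁺ > Si⁴⁺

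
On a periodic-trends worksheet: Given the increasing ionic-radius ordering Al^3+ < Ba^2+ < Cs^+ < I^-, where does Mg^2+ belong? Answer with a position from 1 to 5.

Tabulating Z and e⁻: Al^3+ has 10 e⁻ (Z=13), Mg^2+ has 10 e⁻ (Z=12), Ba^2+ has 54 e⁻ (Z=56), Cs^+ has 54 e⁻ (Z=55), I^- has 54 e⁻ (Z=53). Al^3+ < Mg^2+ (both 10 e⁻, Z=13>12); Mg^2+ < Ba^2+ (same group, 3 shells fewer); Ba^2+ < Cs^+ (both 54 e⁻, Z=56>55); Cs^+ < I^- (both 54 e⁻, Z=55>53).
The complete sequence is Al^3+ < Mg^2+ < Ba^2+ < Cs^+ < I^-. Mg^2+ sits at position 2.

2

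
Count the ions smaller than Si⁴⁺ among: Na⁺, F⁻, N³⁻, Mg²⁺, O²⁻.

These species are isoelectronic with 10 electrons. The only difference is the number of protons: Si⁴⁺ (Z=14), Mg²⁺ (Z=12), Na⁺ (Z=11), F⁻ (Z=9), O²⁻ (Z=8), N³⁻ (Z=7). The strongest nuclear pull (Si⁴⁺) gives the smallest ion.
Overall: Si⁴⁺ < Mg²⁺ < Na⁺ < F⁻ < O²⁻ < N³⁻. Si⁴⁺ has 0 below it and 5 above. Count: 0.

0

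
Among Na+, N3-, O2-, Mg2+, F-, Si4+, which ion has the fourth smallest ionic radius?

F-

These species are isoelectronic with 10 electrons. The only difference is the number of protons: Si4+ (Z=14), Mg2+ (Z=12), Na+ (Z=11), F- (Z=9), O2- (Z=8), N3- (Z=7). The strongest nuclear pull (Si4+) gives the smallest ion.
Full ascending order: Si4+ < Mg2+ < Na+ < F- < O2- < N3-. Counting from the smallest, position 4 is F-.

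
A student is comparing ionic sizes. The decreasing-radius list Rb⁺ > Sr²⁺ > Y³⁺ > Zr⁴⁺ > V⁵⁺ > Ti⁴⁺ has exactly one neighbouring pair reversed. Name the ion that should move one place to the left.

Ti⁴⁺

Scanning neighbour by neighbour, only V⁵⁺/Ti⁴⁺ violates a trend: V⁵⁺ and Ti⁴⁺ share 18 electrons; the higher nuclear charge on V (Z=23) contracts it more, so V⁵⁺ < Ti⁴⁺. That makes Ti⁴⁺ the one sitting a position late relative to where it belongs.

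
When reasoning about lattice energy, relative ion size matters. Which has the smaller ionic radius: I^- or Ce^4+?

Ce^4+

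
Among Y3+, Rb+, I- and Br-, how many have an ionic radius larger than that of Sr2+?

Y3+ has 36 e⁻ (Z=39), Sr2+ has 36 e⁻ (Z=38), Rb+ has 36 e⁻ (Z=37), Br- has 36 e⁻ (Z=35), I- has 54 e⁻ (Z=53). Y3+ < Sr2+ (both 36 e⁻, Z=39>38); Sr2+ < Rb+ (isoelectronic, higher Z=38 is smaller); Rb+ < Br- (isoelectronic, higher Z=37 is smaller); Br- < I- (same group, 1 shell fewer).
Relative to Sr2+, the ions that are larger are Rb+, Br-, I-. So 3 are larger.

3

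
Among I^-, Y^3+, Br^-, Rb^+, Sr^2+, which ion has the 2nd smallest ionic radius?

Sr^2+

Work out protons and electrons: Y^3+ (Z=39, 36 e⁻), Sr^2+ (Z=38, 36 e⁻), Rb^+ (Z=37, 36 e⁻), Br^- (Z=35, 36 e⁻), I^- (Z=53, 54 e⁻). Y^3+ < Sr^2+ (both 36 e⁻, Z=39>38); Sr^2+ < Rb^+ (both 36 e⁻, Z=38>37); Rb^+ < Br^- (both 36 e⁻, Z=37>35); Br^- < I^- (same group, 1 shell fewer).
Ordering: Y^3+ < Sr^2+ < Rb^+ < Br^- < I^-. The 2nd smallest is Sr^2+.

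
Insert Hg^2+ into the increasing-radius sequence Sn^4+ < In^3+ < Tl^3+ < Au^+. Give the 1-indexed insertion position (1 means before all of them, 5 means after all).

First list Z and electron count for each: Sn^4+ (Z=50, 46 e⁻), In^3+ (Z=49, 46 e⁻), Tl^3+ (Z=81, 78 e⁻), Hg^2+ (Z=80, 78 e⁻), Au^+ (Z=79, 78 e⁻). Sn^4+ < In^3+ (isoelectronic, higher Z=50 is smaller); In^3+ < Tl^3+ (same group, period 5 vs 6); Tl^3+ < Hg^2+ (both 78 e⁻, Z=81>80); Hg^2+ < Au^+ (isoelectronic, higher Z=80 is smaller).
The complete sequence is Sn^4+ < In^3+ < Tl^3+ < Hg^2+ < Au^+. Hg^2+ sits at position 4.

4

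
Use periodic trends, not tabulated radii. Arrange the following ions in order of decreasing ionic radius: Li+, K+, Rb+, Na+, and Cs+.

Cs+ > Rb+ > K+ > Na+ > Li+

These ions sit in one column with identical charge. Each step down the periodic table adds a principal shell, increasing the radius.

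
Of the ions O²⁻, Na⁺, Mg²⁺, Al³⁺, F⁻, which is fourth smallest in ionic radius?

All of these have 10 electrons (isoelectronic). With the same electron cloud, the ion with the most protons pulls it in tightest. Nuclear charges: Al³⁺ (Z=13), Mg²⁺ (Z=12), Na⁺ (Z=11), F⁻ (Z=9), O²⁻ (Z=8). Highest Z is smallest.
Full ascending order: Al³⁺ < Mg²⁺ < Na⁺ < F⁻ < O²⁻. Counting from the smallest, position 4 is F⁻.

F⁻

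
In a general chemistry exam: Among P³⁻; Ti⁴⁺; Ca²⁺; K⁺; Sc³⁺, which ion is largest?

P³⁻

All of these have 18 electrons (isoelectronic). With the same electron cloud, the ion with the most protons pulls it in tightest. Nuclear charges: Ti⁴⁺ (Z=22), Sc³⁺ (Z=21), Ca²⁺ (Z=20), K⁺ (Z=19), P³⁻ (Z=15). Highest Z is smallest.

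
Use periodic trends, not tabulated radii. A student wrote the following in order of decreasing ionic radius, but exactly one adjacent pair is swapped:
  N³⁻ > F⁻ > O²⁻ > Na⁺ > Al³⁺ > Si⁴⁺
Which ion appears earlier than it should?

F⁻

Compare adjacent ions: F⁻ and O²⁻ share 10 electrons; the higher nuclear charge on F (Z=9) contracts it more, so F⁻ < O²⁻ — yet in this decreasing list F⁻ sits before O²⁻. Nothing else is reversed, so F⁻ should move one place to the right.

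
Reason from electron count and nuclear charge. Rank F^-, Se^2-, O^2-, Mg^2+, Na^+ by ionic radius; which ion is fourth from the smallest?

O^2-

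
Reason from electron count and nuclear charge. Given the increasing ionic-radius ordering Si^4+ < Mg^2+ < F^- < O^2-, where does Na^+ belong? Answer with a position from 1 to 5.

All of these have 10 electrons (isoelectronic). With the same electron cloud, the ion with the most protons pulls it in tightest. Nuclear charges: Si^4+ (Z=14), Mg^2+ (Z=12), Na^+ (Z=11), F^- (Z=9), O^2- (Z=8). Highest Z is smallest.
Putting Na^+ in gives Si^4+ < Mg^2+ < Na^+ < F^- < O^2-; it lands at slot 3.

3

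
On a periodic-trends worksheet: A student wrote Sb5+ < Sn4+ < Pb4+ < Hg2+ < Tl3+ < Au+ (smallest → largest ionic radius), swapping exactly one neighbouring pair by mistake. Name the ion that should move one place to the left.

Check each adjacent pair. Hg2+ and Tl3+ are reversed: Tl3+ and Hg2+ share 78 electrons; the higher nuclear charge on Tl (Z=81) contracts it more, so Tl3+ < Hg2+. No other neighbouring pair contradicts the periodic trends, so Tl3+ is the ion listed too late.

Tl3+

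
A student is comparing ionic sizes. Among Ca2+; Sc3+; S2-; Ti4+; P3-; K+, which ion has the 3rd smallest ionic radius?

Ca2+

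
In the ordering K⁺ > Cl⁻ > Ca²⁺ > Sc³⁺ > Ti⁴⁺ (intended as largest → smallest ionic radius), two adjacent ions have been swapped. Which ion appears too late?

Check each adjacent pair. K⁺ and Cl⁻ are reversed: K⁺ and Cl⁻ share 18 electrons; the higher nuclear charge on K (Z=19) contracts it more, so K⁺ < Cl⁻. No other neighbouring pair contradicts the periodic trends, so Cl⁻ is the ion listed too late.

Cl⁻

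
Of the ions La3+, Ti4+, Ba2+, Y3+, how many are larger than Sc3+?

3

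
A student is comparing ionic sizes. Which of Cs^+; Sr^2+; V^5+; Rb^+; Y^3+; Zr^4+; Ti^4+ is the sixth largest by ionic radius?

Ti^4+

Tabulating Z and e⁻: V^5+ has 18 e⁻ (Z=23), Ti^4+ has 18 e⁻ (Z=22), Zr^4+ has 36 e⁻ (Z=40), Y^3+ has 36 e⁻ (Z=39), Sr^2+ has 36 e⁻ (Z=38), Rb^+ has 36 e⁻ (Z=37), Cs^+ has 54 e⁻ (Z=55). V^5+ < Ti^4+ (both 18 e⁻, Z=23>22); Ti^4+ < Zr^4+ (same group, 1 shell fewer); Zr^4+ < Y^3+ (isoelectronic, higher Z=40 is smaller); Y^3+ < Sr^2+ (isoelectronic, higher Z=39 is smaller); Sr^2+ < Rb^+ (isoelectronic, higher Z=38 is smaller); Rb^+ < Cs^+ (same group, period 5 vs 6).
That gives V^5+ < Ti^4+ < Zr^4+ < Y^3+ < Sr^2+ < Rb^+ < Cs^+. From the largest end, number 6 is Ti^4+.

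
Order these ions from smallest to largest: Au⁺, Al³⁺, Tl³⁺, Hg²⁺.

Al³⁺ < Tl³⁺ < Hg²⁺ < Au⁺

Work out protons and electrons: Al³⁺: 10 e⁻, Z=13, Tl³⁺: 78 e⁻, Z=81, Hg²⁺: 78 e⁻, Z=80, Au⁺: 78 e⁻, Z=79. Al³⁺ < Tl³⁺ (same group, period 3 vs 6); Tl³⁺ < Hg²⁺ (isoelectronic, higher Z=81 is smaller); Hg²⁺ < Au⁺ (both 78 e⁻, Z=80>79).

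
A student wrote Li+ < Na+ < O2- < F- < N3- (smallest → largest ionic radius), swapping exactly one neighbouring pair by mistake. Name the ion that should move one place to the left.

F-

Check each adjacent pair. O2- and F- are reversed: both have 10 electrons but Z(F)=9 > Z(O)=8, so F- should be the smaller of the two. No other neighbouring pair contradicts the periodic trends, so F- is the ion listed too late.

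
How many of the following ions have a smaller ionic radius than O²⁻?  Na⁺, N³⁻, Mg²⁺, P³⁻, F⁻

3

Electron counts and nuclear charges: Mg²⁺: 10 e⁻, Z=12, Na⁺: 10 e⁻, Z=11, F⁻: 10 e⁻, Z=9, O²⁻: 10 e⁻, Z=8, N³⁻: 10 e⁻, Z=7, P³⁻: 18 e⁻, Z=15. Mg²⁺ < Na⁺ (isoelectronic, higher Z=12 is smaller); Na⁺ < F⁻ (both 10 e⁻, Z=11>9); F⁻ < O²⁻ (isoelectronic, higher Z=9 is smaller); O²⁻ < N³⁻ (both 10 e⁻, Z=8>7); N³⁻ < P³⁻ (same group, 1 shell fewer).
Ordering all of them (including O²⁻) by radius gives Mg²⁺ < Na⁺ < F⁻ < O²⁻ < N³⁻ < P³⁻. So 3 are smaller.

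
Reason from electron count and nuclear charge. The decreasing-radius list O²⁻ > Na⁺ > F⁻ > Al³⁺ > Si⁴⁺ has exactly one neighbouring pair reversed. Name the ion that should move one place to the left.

Compare adjacent ions: both have 10 electrons but Z(Na)=11 > Z(F)=9, so Na⁺ should be the smaller of the two — yet in this decreasing list Na⁺ sits before F⁻. Nothing else is reversed, so F⁻ should move one place to the left.

F⁻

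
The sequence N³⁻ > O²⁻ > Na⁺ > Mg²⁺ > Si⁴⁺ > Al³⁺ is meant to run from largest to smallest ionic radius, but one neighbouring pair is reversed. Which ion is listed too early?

Si⁴⁺

Scanning neighbour by neighbour, only Si⁴⁺/Al³⁺ violates a trend: Si⁴⁺ and Al³⁺ share 10 electrons; the higher nuclear charge on Si (Z=14) contracts it more, so Si⁴⁺ < Al³⁺. That makes Si⁴⁺ the one sitting a position early relative to where it belongs.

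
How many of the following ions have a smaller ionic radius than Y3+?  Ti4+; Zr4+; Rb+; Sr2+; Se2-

2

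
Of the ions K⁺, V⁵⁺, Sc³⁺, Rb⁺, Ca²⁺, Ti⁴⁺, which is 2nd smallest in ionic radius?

First list Z and electron count for each: V⁵⁺: 18 e⁻, Z=23, Ti⁴⁺: 18 e⁻, Z=22, Sc³⁺: 18 e⁻, Z=21, Ca²⁺: 18 e⁻, Z=20, K⁺: 18 e⁻, Z=19, Rb⁺: 36 e⁻, Z=37. V⁵⁺ < Ti⁴⁺ (isoelectronic, higher Z=23 is smaller); Ti⁴⁺ < Sc³⁺ (isoelectronic, higher Z=22 is smaller); Sc³⁺ < Ca²⁺ (both 18 e⁻, Z=21>20); Ca²⁺ < K⁺ (isoelectronic, higher Z=20 is smaller); K⁺ < Rb⁺ (same group, 1 shell fewer).
Ordering: V⁵⁺ < Ti⁴⁺ < Sc³⁺ < Ca²⁺ < K⁺ < Rb⁺. The 2nd smallest is Ti⁴⁺.

Ti⁴⁺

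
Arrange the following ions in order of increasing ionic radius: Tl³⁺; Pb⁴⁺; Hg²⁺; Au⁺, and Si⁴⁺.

Electron counts and nuclear charges: Si⁴⁺ (Z=14, 10 e⁻), Pb⁴⁺ (Z=82, 78 e⁻), Tl³⁺ (Z=81, 78 e⁻), Hg²⁺ (Z=80, 78 e⁻), Au⁺ (Z=79, 78 e⁻). Si⁴⁺ < Pb⁴⁺ (same group, period 3 vs 6); Pb⁴⁺ < Tl³⁺ (isoelectronic, higher Z=82 is smaller); Tl³⁺ < Hg²⁺ (isoelectronic, higher Z=81 is smaller); Hg²⁺ < Au⁺ (both 78 e⁻, Z=80>79).

Si⁴⁺ < Pb⁴⁺ < Tl³⁺ < Hg²⁺ < Au⁺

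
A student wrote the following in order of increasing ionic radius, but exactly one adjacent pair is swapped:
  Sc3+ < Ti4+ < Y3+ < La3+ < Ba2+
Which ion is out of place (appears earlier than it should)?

The pair Sc3+, Ti4+ is the wrong way round — both have 18 electrons but Z(Ti)=22 > Z(Sc)=21, so Ti4+ should be the smaller of the two. All other adjacent pairs agree with periodic trends, so Sc3+ is the misplaced ion.

Sc3+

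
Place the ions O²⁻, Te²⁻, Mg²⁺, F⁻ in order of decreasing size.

First list Z and electron count for each: Mg²⁺: 10 e⁻, Z=12, F⁻: 10 e⁻, Z=9, O²⁻: 10 e⁻, Z=8, Te²⁻: 54 e⁻, Z=52. Mg²⁺ < F⁻ (both 10 e⁻, Z=12>9); F⁻ < O²⁻ (both 10 e⁻, Z=9>8); O²⁻ < Te²⁻ (same group, 3 shells fewer).

Te²⁻ > O²⁻ > F⁻ > Mg²⁺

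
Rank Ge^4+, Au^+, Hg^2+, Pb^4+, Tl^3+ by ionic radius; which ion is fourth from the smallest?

Ge^4+: 28 e⁻, Z=32, Pb^4+: 78 e⁻, Z=82, Tl^3+: 78 e⁻, Z=81, Hg^2+: 78 e⁻, Z=80, Au^+: 78 e⁻, Z=79. Ge^4+ < Pb^4+ (same group, period 4 vs 6); Pb^4+ < Tl^3+ (both 78 e⁻, Z=82>81); Tl^3+ < Hg^2+ (isoelectronic, higher Z=81 is smaller); Hg^2+ < Au^+ (isoelectronic, higher Z=80 is smaller).
So the order is Ge^4+ < Pb^4+ < Tl^3+ < Hg^2+ < Au^+; the 4th-smallest ion is Hg^2+.

Hg^2+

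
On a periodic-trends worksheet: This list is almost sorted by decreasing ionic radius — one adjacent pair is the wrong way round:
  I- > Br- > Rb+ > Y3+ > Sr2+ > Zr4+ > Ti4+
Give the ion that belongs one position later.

Compare adjacent ions: both have 36 electrons but Z(Y)=39 > Z(Sr)=38, so Y3+ should be the smaller of the two — yet in this decreasing list Y3+ sits before Sr2+. Nothing else is reversed, so Y3+ should move one place to the right.

Y3+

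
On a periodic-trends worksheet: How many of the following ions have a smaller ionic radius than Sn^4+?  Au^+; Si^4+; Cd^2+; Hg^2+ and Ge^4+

2

Tabulating Z and e⁻: Si^4+ (Z=14, 10 e⁻), Ge^4+ (Z=32, 28 e⁻), Sn^4+ (Z=50, 46 e⁻), Cd^2+ (Z=48, 46 e⁻), Hg^2+ (Z=80, 78 e⁻), Au^+ (Z=79, 78 e⁻). Si^4+ < Ge^4+ (same group, 1 shell fewer); Ge^4+ < Sn^4+ (same group, period 4 vs 5); Sn^4+ < Cd^2+ (both 46 e⁻, Z=50>48); Cd^2+ < Hg^2+ (same group, period 5 vs 6); Hg^2+ < Au^+ (both 78 e⁻, Z=80>79).
Placing each against Sn^4+: smaller — Si^4+, Ge^4+; larger — Cd^2+, Hg^2+, Au^+. That's 2.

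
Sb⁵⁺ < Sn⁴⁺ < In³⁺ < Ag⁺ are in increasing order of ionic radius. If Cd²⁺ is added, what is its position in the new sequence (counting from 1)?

Each ion has 46 electrons. The ranking follows nuclear charge in reverse — greater Z gives a smaller radius. Sb⁵⁺ (Z=51), Sn⁴⁺ (Z=50), In³⁺ (Z=49), Cd²⁺ (Z=48), Ag⁺ (Z=47).
Putting Cd²⁺ in gives Sb⁵⁺ < Sn⁴⁺ < In³⁺ < Cd²⁺ < Ag⁺; it lands at slot 4.

4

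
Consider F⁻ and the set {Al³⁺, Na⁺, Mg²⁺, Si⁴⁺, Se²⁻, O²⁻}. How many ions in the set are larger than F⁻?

Si⁴⁺ has 10 e⁻ (Z=14), Al³⁺ has 10 e⁻ (Z=13), Mg²⁺ has 10 e⁻ (Z=12), Na⁺ has 10 e⁻ (Z=11), F⁻ has 10 e⁻ (Z=9), O²⁻ has 10 e⁻ (Z=8), Se²⁻ has 36 e⁻ (Z=34). Si⁴⁺ < Al³⁺ (isoelectronic, higher Z=14 is smaller); Al³⁺ < Mg²⁺ (both 10 e⁻, Z=13>12); Mg²⁺ < Na⁺ (both 10 e⁻, Z=12>11); Na⁺ < F⁻ (isoelectronic, higher Z=11 is smaller); F⁻ < O²⁻ (isoelectronic, higher Z=9 is smaller); O²⁻ < Se²⁻ (same group, period 2 vs 4).
Placing each against F⁻: smaller — Si⁴⁺, Al³⁺, Mg²⁺, Na⁺; larger — O²⁻, Se²⁻. Count: 2.

2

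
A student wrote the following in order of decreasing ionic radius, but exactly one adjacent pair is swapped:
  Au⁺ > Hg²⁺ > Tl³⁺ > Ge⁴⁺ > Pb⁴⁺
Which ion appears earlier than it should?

Compare adjacent ions: Ge⁴⁺ and Pb⁴⁺ are in one column with the same charge; the lighter period-4 ion has 2 fewer shells and is smaller — yet in this decreasing list Ge⁴⁺ sits before Pb⁴⁺. Nothing else is reversed, so Ge⁴⁺ should move one place to the right.

Ge⁴⁺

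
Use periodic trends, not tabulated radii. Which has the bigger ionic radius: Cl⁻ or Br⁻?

Br⁻

These ions sit in one column with identical charge. Each step down the periodic table adds a principal shell, increasing the radius.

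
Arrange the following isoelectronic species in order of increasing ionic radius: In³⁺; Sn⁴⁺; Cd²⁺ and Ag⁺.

These species are isoelectronic with 46 electrons. The only difference is the number of protons: Sn⁴⁺ (Z=50), In³⁺ (Z=49), Cd²⁺ (Z=48), Ag⁺ (Z=47). The strongest nuclear pull (Sn⁴⁺) gives the smallest ion.

Sn⁴⁺ < In³⁺ < Cd²⁺ < Ag⁺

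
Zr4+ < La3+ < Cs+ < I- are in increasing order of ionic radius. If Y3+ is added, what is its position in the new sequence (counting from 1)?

2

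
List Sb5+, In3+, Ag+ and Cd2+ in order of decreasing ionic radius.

Ag+ > Cd2+ > In3+ > Sb5+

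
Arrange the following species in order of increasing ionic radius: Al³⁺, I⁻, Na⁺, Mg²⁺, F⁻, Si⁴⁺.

Si⁴⁺ < Al³⁺ < Mg²⁺ < Na⁺ < F⁻ < I⁻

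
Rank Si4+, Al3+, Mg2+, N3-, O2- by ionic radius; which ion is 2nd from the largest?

All of these have 10 electrons (isoelectronic). With the same electron cloud, the ion with the most protons pulls it in tightest. Nuclear charges: Si4+ (Z=14), Al3+ (Z=13), Mg2+ (Z=12), O2- (Z=8), N3- (Z=7). Highest Z is smallest.
Full ascending order: Si4+ < Al3+ < Mg2+ < O2- < N3-. Counting from the largest, position 2 is O2-.

O2-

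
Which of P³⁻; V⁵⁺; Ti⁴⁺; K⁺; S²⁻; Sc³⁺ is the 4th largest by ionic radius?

Sc³⁺

Each ion has 18 electrons. The ranking follows nuclear charge in reverse — greater Z gives a smaller radius. V⁵⁺ (Z=23), Ti⁴⁺ (Z=22), Sc³⁺ (Z=21), K⁺ (Z=19), S²⁻ (Z=16), P³⁻ (Z=15).
That gives V⁵⁺ < Ti⁴⁺ < Sc³⁺ < K⁺ < S²⁻ < P³⁻. From the largest end, number 4 is Sc³⁺.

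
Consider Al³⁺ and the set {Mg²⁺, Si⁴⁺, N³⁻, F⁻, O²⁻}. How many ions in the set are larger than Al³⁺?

Each ion has 10 electrons. The ranking follows nuclear charge in reverse — greater Z gives a smaller radius. Si⁴⁺ (Z=14), Al³⁺ (Z=13), Mg²⁺ (Z=12), F⁻ (Z=9), O²⁻ (Z=8), N³⁻ (Z=7).
Ordering all of them (including Al³⁺) by radius gives Si⁴⁺ < Al³⁺ < Mg²⁺ < F⁻ < O²⁻ < N³⁻. Count: 4.

4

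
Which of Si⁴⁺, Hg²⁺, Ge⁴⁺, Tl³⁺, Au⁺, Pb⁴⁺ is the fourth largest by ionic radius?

Pb⁴⁺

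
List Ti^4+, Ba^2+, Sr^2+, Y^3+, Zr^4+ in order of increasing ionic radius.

Ti^4+ < Zr^4+ < Y^3+ < Sr^2+ < Ba^2+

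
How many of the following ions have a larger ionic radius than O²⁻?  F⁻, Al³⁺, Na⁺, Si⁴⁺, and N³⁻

Each ion has 10 electrons. The ranking follows nuclear charge in reverse — greater Z gives a smaller radius. Si⁴⁺ (Z=14), Al³⁺ (Z=13), Na⁺ (Z=11), F⁻ (Z=9), O²⁻ (Z=8), N³⁻ (Z=7).
Relative to O²⁻, the ions that are larger are N³⁻. So 1 is larger.

1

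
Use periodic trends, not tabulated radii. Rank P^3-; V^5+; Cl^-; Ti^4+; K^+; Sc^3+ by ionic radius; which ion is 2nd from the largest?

These species are isoelectronic with 18 electrons. The only difference is the number of protons: V^5+ (Z=23), Ti^4+ (Z=22), Sc^3+ (Z=21), K^+ (Z=19), Cl^- (Z=17), P^3- (Z=15). The strongest nuclear pull (V^5+) gives the smallest ion.
Full ascending order: V^5+ < Ti^4+ < Sc^3+ < K^+ < Cl^- < P^3-. Counting from the largest, position 2 is Cl^-.

Cl^-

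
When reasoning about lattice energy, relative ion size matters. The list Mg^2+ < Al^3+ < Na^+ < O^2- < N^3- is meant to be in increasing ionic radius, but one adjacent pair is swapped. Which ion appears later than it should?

Al^3+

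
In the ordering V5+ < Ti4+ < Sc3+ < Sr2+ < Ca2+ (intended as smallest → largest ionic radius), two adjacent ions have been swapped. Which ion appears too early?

Sr2+

Compare adjacent ions: Ca2+ and Sr2+ are in one column with the same charge; the lighter period-4 ion has one fewer shell and is smaller — yet in this increasing list Sr2+ sits before Ca2+. Nothing else is reversed, so Sr2+ should move one place to the right.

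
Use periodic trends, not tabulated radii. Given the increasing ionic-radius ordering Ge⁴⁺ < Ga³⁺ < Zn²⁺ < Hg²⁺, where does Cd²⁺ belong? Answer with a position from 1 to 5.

4

Electron counts and nuclear charges: Ge⁴⁺ (Z=32, 28 e⁻), Ga³⁺ (Z=31, 28 e⁻), Zn²⁺ (Z=30, 28 e⁻), Cd²⁺ (Z=48, 46 e⁻), Hg²⁺ (Z=80, 78 e⁻). Ge⁴⁺ < Ga³⁺ (both 28 e⁻, Z=32>31); Ga³⁺ < Zn²⁺ (isoelectronic, higher Z=31 is smaller); Zn²⁺ < Cd²⁺ (same group, period 4 vs 5); Cd²⁺ < Hg²⁺ (same group, 1 shell fewer).
Merged order: Ge⁴⁺ < Ga³⁺ < Zn²⁺ < Cd²⁺ < Hg²⁺ — Cd²⁺ is number 4.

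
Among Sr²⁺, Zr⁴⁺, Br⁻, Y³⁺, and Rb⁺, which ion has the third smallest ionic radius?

Sr²⁺

Isoelectronic series (36 e⁻ each). Size is set by nuclear charge: more protons means a smaller ion. Zr⁴⁺ (Z=40), Y³⁺ (Z=39), Sr²⁺ (Z=38), Rb⁺ (Z=37), Br⁻ (Z=35).
Full ascending order: Zr⁴⁺ < Y³⁺ < Sr²⁺ < Rb⁺ < Br⁻. Counting from the smallest, position 3 is Sr²⁺.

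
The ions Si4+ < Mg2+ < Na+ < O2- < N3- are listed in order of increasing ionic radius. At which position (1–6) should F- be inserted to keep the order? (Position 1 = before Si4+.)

Isoelectronic series (10 e⁻ each). Size is set by nuclear charge: more protons means a smaller ion. Si4+ (Z=14), Mg2+ (Z=12), Na+ (Z=11), F- (Z=9), O2- (Z=8), N3- (Z=7).
The complete sequence is Si4+ < Mg2+ < Na+ < F- < O2- < N3-. F- sits at position 4.

4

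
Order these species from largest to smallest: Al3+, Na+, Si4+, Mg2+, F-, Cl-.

Work out protons and electrons: Si4+ has 10 e⁻ (Z=14), Al3+ has 10 e⁻ (Z=13), Mg2+ has 10 e⁻ (Z=12), Na+ has 10 e⁻ (Z=11), F- has 10 e⁻ (Z=9), Cl- has 18 e⁻ (Z=17). Si4+ < Al3+ (both 10 e⁻, Z=14>13); Al3+ < Mg2+ (isoelectronic, higher Z=13 is smaller); Mg2+ < Na+ (isoelectronic, higher Z=12 is smaller); Na+ < F- (both 10 e⁻, Z=11>9); F- < Cl- (same group, 1 shell fewer).

Cl- > F- > Na+ > Mg2+ > Al3+ > Si4+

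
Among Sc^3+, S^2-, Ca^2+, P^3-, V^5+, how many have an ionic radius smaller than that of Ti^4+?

Each ion has 18 electrons. The ranking follows nuclear charge in reverse — greater Z gives a smaller radius. V^5+ (Z=23), Ti^4+ (Z=22), Sc^3+ (Z=21), Ca^2+ (Z=20), S^2- (Z=16), P^3- (Z=15).
Relative to Ti^4+, the ions that are smaller are V^5+. So 1 is smaller.

1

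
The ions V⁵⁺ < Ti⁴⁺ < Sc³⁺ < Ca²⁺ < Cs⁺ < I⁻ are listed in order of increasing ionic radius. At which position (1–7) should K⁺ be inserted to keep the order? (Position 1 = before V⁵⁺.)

First list Z and electron count for each: V⁵⁺ has 18 e⁻ (Z=23), Ti⁴⁺ has 18 e⁻ (Z=22), Sc³⁺ has 18 e⁻ (Z=21), Ca²⁺ has 18 e⁻ (Z=20), K⁺ has 18 e⁻ (Z=19), Cs⁺ has 54 e⁻ (Z=55), I⁻ has 54 e⁻ (Z=53). V⁵⁺ < Ti⁴⁺ (isoelectronic, higher Z=23 is smaller); Ti⁴⁺ < Sc³⁺ (both 18 e⁻, Z=22>21); Sc³⁺ < Ca²⁺ (both 18 e⁻, Z=21>20); Ca²⁺ < K⁺ (both 18 e⁻, Z=20>19); K⁺ < Cs⁺ (same group, 2 shells fewer); Cs⁺ < I⁻ (both 54 e⁻, Z=55>53).
With K⁺ included the full order is V⁵⁺ < Ti⁴⁺ < Sc³⁺ < Ca²⁺ < K⁺ < Cs⁺ < I⁻, so it takes position 5.

5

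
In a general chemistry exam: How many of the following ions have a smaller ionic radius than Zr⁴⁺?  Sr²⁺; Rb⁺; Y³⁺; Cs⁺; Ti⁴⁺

1

Work out protons and electrons: Ti⁴⁺ (Z=22, 18 e⁻), Zr⁴⁺ (Z=40, 36 e⁻), Y³⁺ (Z=39, 36 e⁻), Sr²⁺ (Z=38, 36 e⁻), Rb⁺ (Z=37, 36 e⁻), Cs⁺ (Z=55, 54 e⁻). Ti⁴⁺ < Zr⁴⁺ (same group, period 4 vs 5); Zr⁴⁺ < Y³⁺ (isoelectronic, higher Z=40 is smaller); Y³⁺ < Sr²⁺ (isoelectronic, higher Z=39 is smaller); Sr²⁺ < Rb⁺ (both 36 e⁻, Z=38>37); Rb⁺ < Cs⁺ (same group, period 5 vs 6).
Relative to Zr⁴⁺, the ions that are smaller are Ti⁴⁺. Count: 1.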